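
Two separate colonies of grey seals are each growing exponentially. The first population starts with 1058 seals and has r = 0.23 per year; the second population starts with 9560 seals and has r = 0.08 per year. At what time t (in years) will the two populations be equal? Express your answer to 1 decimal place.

Set 1058·e^(0.23t) = 9560·e^(0.08t).
e^((0.23 − 0.08)t) = 9560/1058 → e^(0.15·t) = 9.0359.
0.15·t = ln(9.0359) = 2.2012, so t = 2.2012/0.15 = 14.675.

14.7 years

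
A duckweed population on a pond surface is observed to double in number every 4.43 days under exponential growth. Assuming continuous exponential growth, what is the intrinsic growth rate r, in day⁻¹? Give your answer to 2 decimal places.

0.16 per day

r = ln(2)/t_d = 0.6931/4.43 = 0.15647.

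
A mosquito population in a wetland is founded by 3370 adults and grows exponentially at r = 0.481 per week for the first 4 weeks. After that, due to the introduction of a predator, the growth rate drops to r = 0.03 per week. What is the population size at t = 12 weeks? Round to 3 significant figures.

Phase 1: N(4) = 3370·e^(0.481×4) = 3370·e^1.924 = 23078.8.
Phase 2 runs for 12 − 4 = 8 weeks at r = 0.03.
N(12) = 23078.8·e^(0.03×8) = 23078.8·e^0.24 = 29338.9.

29300 adults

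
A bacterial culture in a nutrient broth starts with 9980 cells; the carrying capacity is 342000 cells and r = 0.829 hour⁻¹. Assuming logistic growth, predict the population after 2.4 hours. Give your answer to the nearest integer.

A = (K − N₀)/N₀ = (342000 − 9980)/9980 = 33.269.
N(t) = K/(1 + A·e^(−rt)) = 342000/(1 + 33.269×e^(−0.829×2.4)).
e^(−1.99) = 0.13675; denominator = 1 + 33.269×0.13675 = 5.5495.
N = 342000/5.5495 = 61627.4.

61627 cells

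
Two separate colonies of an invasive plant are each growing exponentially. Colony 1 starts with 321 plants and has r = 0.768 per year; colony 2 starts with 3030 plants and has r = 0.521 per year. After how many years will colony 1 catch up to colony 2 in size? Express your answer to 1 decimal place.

Set 321·e^(0.768t) = 3030·e^(0.521t).
e^((0.768 − 0.521)t) = 3030/321 → e^(0.247·t) = 9.4393.
0.247·t = ln(9.4393) = 2.2449, so t = 2.2449/0.247 = 9.0886.

9.1 years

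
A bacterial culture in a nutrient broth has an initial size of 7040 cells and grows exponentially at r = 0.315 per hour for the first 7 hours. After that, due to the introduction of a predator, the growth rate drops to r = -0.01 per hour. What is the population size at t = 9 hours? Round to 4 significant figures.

62590 cells

Phase 1: N(7) = 7040·e^(0.315×7) = 7040·e^2.205 = 63854.6.
Phase 2 runs for 9 − 7 = 2 hours at r = -0.01.
N(9) = 63854.6·e^(-0.01×2) = 63854.6·e^-0.02 = 62590.2.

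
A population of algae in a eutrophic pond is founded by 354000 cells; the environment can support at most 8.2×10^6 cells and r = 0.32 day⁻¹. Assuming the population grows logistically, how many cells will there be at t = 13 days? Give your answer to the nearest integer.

6092471 cells

A = (K − N₀)/N₀ = (8.2×10^6 − 354000)/354000 = 22.164.
N(t) = K/(1 + A·e^(−rt)) = 8.2×10^6/(1 + 22.164×e^(−0.32×13)).
e^(−4.16) = 0.015608; denominator = 1 + 22.164×0.015608 = 1.3459.
N = 8.2×10^6/1.3459 = 6.092471×10^6.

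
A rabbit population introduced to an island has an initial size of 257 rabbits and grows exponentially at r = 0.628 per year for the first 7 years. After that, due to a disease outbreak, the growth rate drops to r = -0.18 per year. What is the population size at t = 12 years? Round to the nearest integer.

8477 rabbits

Phase 1: N(7) = 257·e^(0.628×7) = 257·e^4.396 = 20849.3.
Phase 2 runs for 12 − 7 = 5 years at r = -0.18.
N(12) = 20849.3·e^(-0.18×5) = 20849.3·e^-0.9 = 8476.7.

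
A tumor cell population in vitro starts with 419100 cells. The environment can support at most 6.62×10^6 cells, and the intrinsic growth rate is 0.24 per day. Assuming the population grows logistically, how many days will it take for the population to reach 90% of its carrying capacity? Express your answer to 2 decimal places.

A = (K − N₀)/N₀ = (6.62×10^6 − 419100)/419100 = 14.796.
Solve 6.62×10^6/(1 + 14.796·e^(−0.24t)) = 5.958×10^6: 1 + 14.796·e^(−0.24t) = 1.1111, so e^(−0.24t) = 0.00750966.
−0.24·t = ln(0.00750966) = -4.8916, so t = 4.8916/0.24 = 20.382.

20.38 days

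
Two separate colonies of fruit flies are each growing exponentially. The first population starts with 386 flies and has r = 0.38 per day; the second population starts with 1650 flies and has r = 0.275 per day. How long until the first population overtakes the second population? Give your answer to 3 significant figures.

Set 386·e^(0.38t) = 1650·e^(0.275t).
e^((0.38 − 0.275)t) = 1650/386 → e^(0.105·t) = 4.2746.
0.105·t = ln(4.2746) = 1.4527, so t = 1.4527/0.105 = 13.835.

13.8 days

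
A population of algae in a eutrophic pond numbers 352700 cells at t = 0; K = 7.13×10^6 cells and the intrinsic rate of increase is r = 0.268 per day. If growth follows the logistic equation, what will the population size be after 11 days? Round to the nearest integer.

A = (K − N₀)/N₀ = (7.13×10^6 − 352700)/352700 = 19.215.
N(t) = K/(1 + A·e^(−rt)) = 7.13×10^6/(1 + 19.215×e^(−0.268×11)).
e^(−2.948) = 0.052444; denominator = 1 + 19.215×0.052444 = 2.0077.
N = 7.13×10^6/2.0077 = 3.551246×10^6.

3551246 cells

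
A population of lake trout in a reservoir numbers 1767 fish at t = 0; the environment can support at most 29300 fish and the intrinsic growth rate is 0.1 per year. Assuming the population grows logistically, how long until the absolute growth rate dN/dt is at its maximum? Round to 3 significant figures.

27.5 years

Logistic growth is fastest at N = K/2 = 14650.
A = (K − N₀)/N₀ = 15.582. Set K/(1 + A·e^(−rt)) = K/2 → A·e^(−rt) = 1.
e^(−0.1t) = 1/15.582 = 0.0641775, so t = ln(15.582)/0.1 = 2.7461/0.1 = 27.461.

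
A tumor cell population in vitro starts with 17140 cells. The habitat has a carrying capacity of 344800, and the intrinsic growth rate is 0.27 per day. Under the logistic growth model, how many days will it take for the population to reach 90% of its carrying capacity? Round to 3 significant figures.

A = (K − N₀)/N₀ = (344800 − 17140)/17140 = 19.117.
Solve 344800/(1 + 19.117·e^(−0.27t)) = 310320: 1 + 19.117·e^(−0.27t) = 1.1111, so e^(−0.27t) = 0.00581226.
−0.27·t = ln(0.00581226) = -5.1478, so t = 5.1478/0.27 = 19.066.

19.1 days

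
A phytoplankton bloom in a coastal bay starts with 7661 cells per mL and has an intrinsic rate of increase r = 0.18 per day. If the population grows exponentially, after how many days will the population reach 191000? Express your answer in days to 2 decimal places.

17.87 days

Set N₀·e^(rt) = 191000: e^(0.18·t) = 191000/7661 = 24.931.
0.18·t = ln(24.931) = 3.2161, so t = 3.2161/0.18 = 17.867.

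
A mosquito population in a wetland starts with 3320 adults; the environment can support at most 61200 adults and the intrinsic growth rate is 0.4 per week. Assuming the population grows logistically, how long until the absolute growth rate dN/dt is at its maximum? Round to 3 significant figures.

Logistic growth is fastest at N = K/2 = 30600.
A = (K − N₀)/N₀ = 17.434. Set K/(1 + A·e^(−rt)) = K/2 → A·e^(−rt) = 1.
e^(−0.4t) = 1/17.434 = 0.0573601, so t = ln(17.434)/0.4 = 2.8584/0.4 = 7.146.

7.15 weeks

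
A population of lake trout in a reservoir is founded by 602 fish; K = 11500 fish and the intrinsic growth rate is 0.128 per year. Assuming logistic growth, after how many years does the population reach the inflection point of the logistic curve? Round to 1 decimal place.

Logistic growth is fastest at N = K/2 = 5750.
A = (K − N₀)/N₀ = 18.103. Set K/(1 + A·e^(−rt)) = K/2 → A·e^(−rt) = 1.
e^(−0.128t) = 1/18.103 = 0.0552395, so t = ln(18.103)/0.128 = 2.8961/0.128 = 22.626.

22.6 years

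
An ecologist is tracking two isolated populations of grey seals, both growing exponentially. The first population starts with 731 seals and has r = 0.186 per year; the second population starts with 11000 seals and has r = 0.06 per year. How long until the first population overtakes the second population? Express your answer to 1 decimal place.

21.5 years

Set 731·e^(0.186t) = 11000·e^(0.06t).
e^((0.186 − 0.06)t) = 11000/731 → e^(0.126·t) = 15.048.
0.126·t = ln(15.048) = 2.7112, so t = 2.7112/0.126 = 21.518.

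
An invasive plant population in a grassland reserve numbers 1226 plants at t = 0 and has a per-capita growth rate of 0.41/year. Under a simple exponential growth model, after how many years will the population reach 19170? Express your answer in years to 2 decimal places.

Set N₀·e^(rt) = 19170: e^(0.41·t) = 19170/1226 = 15.636.
0.41·t = ln(15.636) = 2.7496, so t = 2.7496/0.41 = 6.7063.

6.71 years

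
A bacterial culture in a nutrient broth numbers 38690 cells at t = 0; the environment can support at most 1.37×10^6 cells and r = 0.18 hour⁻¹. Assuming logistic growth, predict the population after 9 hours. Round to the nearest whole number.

A = (K − N₀)/N₀ = (1.37×10^6 − 38690)/38690 = 34.41.
N(t) = K/(1 + A·e^(−rt)) = 1.37×10^6/(1 + 34.41×e^(−0.18×9)).
e^(−1.62) = 0.1979; denominator = 1 + 34.41×0.1979 = 7.8096.
N = 1.37×10^6/7.8096 = 175424.

175424 cells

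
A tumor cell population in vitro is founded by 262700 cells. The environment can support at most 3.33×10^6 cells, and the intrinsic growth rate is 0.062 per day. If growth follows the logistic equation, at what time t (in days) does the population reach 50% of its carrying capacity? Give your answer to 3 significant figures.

39.6 days

A = (K − N₀)/N₀ = (3.33×10^6 − 262700)/262700 = 11.676.
Solve 3.33×10^6/(1 + 11.676·e^(−0.062t)) = 1.665×10^6: 1 + 11.676·e^(−0.062t) = 2, so e^(−0.062t) = 0.0856454.
−0.062·t = ln(0.0856454) = -2.4575, so t = 2.4575/0.062 = 39.638.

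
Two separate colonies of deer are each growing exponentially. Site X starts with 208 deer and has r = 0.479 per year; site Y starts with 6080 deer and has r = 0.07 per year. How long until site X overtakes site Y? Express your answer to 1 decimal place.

Set 208·e^(0.479t) = 6080·e^(0.07t).
e^((0.479 − 0.07)t) = 6080/208 → e^(0.409·t) = 29.231.
0.409·t = ln(29.231) = 3.3752, so t = 3.3752/0.409 = 8.2524.

8.3 years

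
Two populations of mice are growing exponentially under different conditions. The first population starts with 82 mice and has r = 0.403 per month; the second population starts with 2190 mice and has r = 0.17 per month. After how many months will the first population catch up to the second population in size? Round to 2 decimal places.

Set 82·e^(0.403t) = 2190·e^(0.17t).
e^((0.403 − 0.17)t) = 2190/82 → e^(0.233·t) = 26.707.
0.233·t = ln(26.707) = 3.2849, so t = 3.2849/0.233 = 14.098.

14.10 months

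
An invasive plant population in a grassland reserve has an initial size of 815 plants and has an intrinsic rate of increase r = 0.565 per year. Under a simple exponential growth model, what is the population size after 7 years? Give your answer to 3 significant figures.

N(t) = N₀·e^(rt) = 815 × e^(0.565×7) = 815 × e^3.955.
e^3.955 ≈ 52.196, so N ≈ 815 × 52.196 = 42539.5.

42500 plants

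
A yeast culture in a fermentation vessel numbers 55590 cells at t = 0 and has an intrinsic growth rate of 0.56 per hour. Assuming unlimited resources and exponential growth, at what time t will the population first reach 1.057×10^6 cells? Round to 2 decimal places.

Set N₀·e^(rt) = 1.057×10^6: e^(0.56·t) = 1.057×10^6/55590 = 19.014.
0.56·t = ln(19.014) = 2.9452, so t = 2.9452/0.56 = 5.2593.

5.26 hours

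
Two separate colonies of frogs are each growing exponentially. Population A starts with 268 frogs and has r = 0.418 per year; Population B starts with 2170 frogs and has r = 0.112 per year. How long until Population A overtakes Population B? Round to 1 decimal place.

6.8 years

Set 268·e^(0.418t) = 2170·e^(0.112t).
e^((0.418 − 0.112)t) = 2170/268 → e^(0.306·t) = 8.097.
0.306·t = ln(8.097) = 2.0915, so t = 2.0915/0.306 = 6.835.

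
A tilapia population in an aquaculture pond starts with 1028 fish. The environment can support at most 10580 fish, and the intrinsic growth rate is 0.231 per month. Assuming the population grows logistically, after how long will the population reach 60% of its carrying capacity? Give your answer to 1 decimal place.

11.4 months

A = (K − N₀)/N₀ = (10580 − 1028)/1028 = 9.2918.
Solve 10580/(1 + 9.2918·e^(−0.231t)) = 6348: 1 + 9.2918·e^(−0.231t) = 1.6667, so e^(−0.231t) = 0.0717476.
−0.231·t = ln(0.0717476) = -2.6346, so t = 2.6346/0.231 = 11.405.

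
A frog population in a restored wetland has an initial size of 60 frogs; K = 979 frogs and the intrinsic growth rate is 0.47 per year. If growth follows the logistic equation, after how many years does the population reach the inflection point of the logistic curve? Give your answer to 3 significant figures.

Logistic growth is fastest at N = K/2 = 489.5.
A = (K − N₀)/N₀ = 15.317. Set K/(1 + A·e^(−rt)) = K/2 → A·e^(−rt) = 1.
e^(−0.47t) = 1/15.317 = 0.0652884, so t = ln(15.317)/0.47 = 2.7289/0.47 = 5.8063.

5.81 years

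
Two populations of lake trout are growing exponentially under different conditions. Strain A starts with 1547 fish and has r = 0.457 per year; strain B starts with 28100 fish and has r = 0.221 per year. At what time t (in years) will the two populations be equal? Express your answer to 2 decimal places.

Set 1547·e^(0.457t) = 28100·e^(0.221t).
e^((0.457 − 0.221)t) = 28100/1547 → e^(0.236·t) = 18.164.
0.236·t = ln(18.164) = 2.8995, so t = 2.8995/0.236 = 12.286.

12.29 years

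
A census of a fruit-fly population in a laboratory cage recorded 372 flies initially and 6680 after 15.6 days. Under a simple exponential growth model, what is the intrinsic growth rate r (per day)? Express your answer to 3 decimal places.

From N(t) = N₀·e^(rt): e^(r·15.6) = 6680/372 = 17.957.
r·15.6 = ln(17.957) = 2.888, so r = 2.888/15.6 = 0.18513.

0.185 per day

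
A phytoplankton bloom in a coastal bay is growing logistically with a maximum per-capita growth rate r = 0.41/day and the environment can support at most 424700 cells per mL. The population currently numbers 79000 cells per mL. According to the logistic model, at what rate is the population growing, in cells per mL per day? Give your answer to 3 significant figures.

dN/dt = rN(1 − N/K) = 0.41 × 79000 × (1 − 79000/424700).
1 − 79000/424700 = 0.81399; dN/dt = 0.41 × 79000 × 0.81399 = 26365.

26400 cells per mL per day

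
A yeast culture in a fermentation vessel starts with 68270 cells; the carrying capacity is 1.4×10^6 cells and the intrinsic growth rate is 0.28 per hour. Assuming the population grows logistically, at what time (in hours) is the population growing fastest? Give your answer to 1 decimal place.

10.6 hours

Logistic growth is fastest at N = K/2 = 700000.
A = (K − N₀)/N₀ = 19.507. Set K/(1 + A·e^(−rt)) = K/2 → A·e^(−rt) = 1.
e^(−0.28t) = 1/19.507 = 0.0512641, so t = ln(19.507)/0.28 = 2.9708/0.28 = 10.61.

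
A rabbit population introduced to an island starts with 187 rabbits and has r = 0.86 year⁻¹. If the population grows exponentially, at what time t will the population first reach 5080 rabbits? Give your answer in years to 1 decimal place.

3.8 years

Set N₀·e^(rt) = 5080: e^(0.86·t) = 5080/187 = 27.166.
0.86·t = ln(27.166) = 3.302, so t = 3.302/0.86 = 3.8395.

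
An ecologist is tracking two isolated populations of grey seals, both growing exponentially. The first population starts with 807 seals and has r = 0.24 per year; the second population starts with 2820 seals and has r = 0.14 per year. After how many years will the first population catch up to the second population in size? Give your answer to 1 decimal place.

12.5 years

Set 807·e^(0.24t) = 2820·e^(0.14t).
e^((0.24 − 0.14)t) = 2820/807 → e^(0.1·t) = 3.4944.
0.1·t = ln(3.4944) = 1.2512, so t = 1.2512/0.1 = 12.512.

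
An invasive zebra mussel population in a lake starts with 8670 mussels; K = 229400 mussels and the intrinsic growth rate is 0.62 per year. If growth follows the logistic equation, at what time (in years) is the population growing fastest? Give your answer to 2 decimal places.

Logistic growth is fastest at N = K/2 = 114700.
A = (K − N₀)/N₀ = 25.459. Set K/(1 + A·e^(−rt)) = K/2 → A·e^(−rt) = 1.
e^(−0.62t) = 1/25.459 = 0.0392788, so t = ln(25.459)/0.62 = 3.2371/0.62 = 5.2211.

5.22 years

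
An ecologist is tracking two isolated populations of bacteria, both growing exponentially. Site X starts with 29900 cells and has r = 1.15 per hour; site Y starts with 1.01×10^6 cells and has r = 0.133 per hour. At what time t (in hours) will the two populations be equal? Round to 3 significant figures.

3.46 hours

Set 29900·e^(1.15t) = 1.01×10^6·e^(0.133t).
e^((1.15 − 0.133)t) = 1.01×10^6/29900 → e^(1.017·t) = 33.779.
1.017·t = ln(33.779) = 3.5198, so t = 3.5198/1.017 = 3.461.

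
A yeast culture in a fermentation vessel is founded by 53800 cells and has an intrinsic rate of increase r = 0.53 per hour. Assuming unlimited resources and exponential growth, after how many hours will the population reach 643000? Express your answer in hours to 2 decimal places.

4.68 hours

Set N₀·e^(rt) = 643000: e^(0.53·t) = 643000/53800 = 11.952.
0.53·t = ln(11.952) = 2.4809, so t = 2.4809/0.53 = 4.6809.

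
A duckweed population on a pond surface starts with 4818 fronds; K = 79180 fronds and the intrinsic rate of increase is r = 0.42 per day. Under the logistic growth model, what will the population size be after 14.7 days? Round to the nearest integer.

76714 fronds

A = (K − N₀)/N₀ = (79180 − 4818)/4818 = 15.434.
N(t) = K/(1 + A·e^(−rt)) = 79180/(1 + 15.434×e^(−0.42×14.7)).
e^(−6.174) = 0.0020829; denominator = 1 + 15.434×0.0020829 = 1.0321.
N = 79180/1.0321 = 76713.8.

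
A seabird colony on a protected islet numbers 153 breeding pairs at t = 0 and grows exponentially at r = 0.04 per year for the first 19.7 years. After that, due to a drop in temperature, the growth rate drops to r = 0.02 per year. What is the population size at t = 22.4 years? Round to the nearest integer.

Phase 1: N(19.7) = 153·e^(0.04×19.7) = 153·e^0.788 = 336.446.
Phase 2 runs for 22.4 − 19.7 = 2.7 years at r = 0.02.
N(22.4) = 336.446·e^(0.02×2.7) = 336.446·e^0.054 = 355.114.

355 breeding pairs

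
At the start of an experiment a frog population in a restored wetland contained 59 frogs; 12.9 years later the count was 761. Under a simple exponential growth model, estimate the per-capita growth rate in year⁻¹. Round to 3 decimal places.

0.198 per year

From N(t) = N₀·e^(rt): e^(r·12.9) = 761/59 = 12.898.
r·12.9 = ln(12.898) = 2.5571, so r = 2.5571/12.9 = 0.19822.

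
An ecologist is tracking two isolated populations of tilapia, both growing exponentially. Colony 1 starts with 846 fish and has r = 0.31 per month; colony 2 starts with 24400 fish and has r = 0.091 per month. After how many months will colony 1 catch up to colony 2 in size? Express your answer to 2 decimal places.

15.35 months

Set 846·e^(0.31t) = 24400·e^(0.091t).
e^((0.31 − 0.091)t) = 24400/846 → e^(0.219·t) = 28.842.
0.219·t = ln(28.842) = 3.3618, so t = 3.3618/0.219 = 15.351.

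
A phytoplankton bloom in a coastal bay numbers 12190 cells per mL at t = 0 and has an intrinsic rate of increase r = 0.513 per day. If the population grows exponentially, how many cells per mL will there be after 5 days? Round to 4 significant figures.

158500 cells per mL

N(t) = N₀·e^(rt) = 12190 × e^(0.513×5) = 12190 × e^2.565.
e^2.565 ≈ 13.001, so N ≈ 12190 × 13.001 = 158478.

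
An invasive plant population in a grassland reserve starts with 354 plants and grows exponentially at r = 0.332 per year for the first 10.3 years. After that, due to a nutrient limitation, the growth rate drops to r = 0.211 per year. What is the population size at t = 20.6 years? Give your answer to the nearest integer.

95054 plants

Phase 1: N(10.3) = 354·e^(0.332×10.3) = 354·e^3.42 = 10817.2.
Phase 2 runs for 20.6 − 10.3 = 10.3 years at r = 0.211.
N(20.6) = 10817.2·e^(0.211×10.3) = 10817.2·e^2.173 = 95053.7.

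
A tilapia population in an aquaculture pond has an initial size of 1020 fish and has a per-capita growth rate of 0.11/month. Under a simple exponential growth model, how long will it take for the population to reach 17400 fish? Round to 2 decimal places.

Set N₀·e^(rt) = 17400: e^(0.11·t) = 17400/1020 = 17.059.
0.11·t = ln(17.059) = 2.8367, so t = 2.8367/0.11 = 25.788.

25.79 months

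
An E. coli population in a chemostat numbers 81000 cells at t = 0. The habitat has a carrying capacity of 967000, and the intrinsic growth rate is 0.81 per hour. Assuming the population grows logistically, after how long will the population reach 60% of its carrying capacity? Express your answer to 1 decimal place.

3.5 hours

A = (K − N₀)/N₀ = (967000 − 81000)/81000 = 10.938.
Solve 967000/(1 + 10.938·e^(−0.81t)) = 580200: 1 + 10.938·e^(−0.81t) = 1.6667, so e^(−0.81t) = 0.0609481.
−0.81·t = ln(0.0609481) = -2.7977, so t = 2.7977/0.81 = 3.454.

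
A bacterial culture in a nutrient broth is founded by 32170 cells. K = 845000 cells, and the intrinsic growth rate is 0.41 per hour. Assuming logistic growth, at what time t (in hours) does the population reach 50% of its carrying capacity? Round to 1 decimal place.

A = (K − N₀)/N₀ = (845000 − 32170)/32170 = 25.267.
Solve 845000/(1 + 25.267·e^(−0.41t)) = 422500: 1 + 25.267·e^(−0.41t) = 2, so e^(−0.41t) = 0.0395778.
−0.41·t = ln(0.0395778) = -3.2295, so t = 3.2295/0.41 = 7.8768.

7.9 hours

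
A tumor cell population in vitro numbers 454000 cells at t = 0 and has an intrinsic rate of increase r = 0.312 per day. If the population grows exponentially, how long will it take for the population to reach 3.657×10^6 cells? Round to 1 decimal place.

6.7 days

Set N₀·e^(rt) = 3.657×10^6: e^(0.312·t) = 3.657×10^6/454000 = 8.0551.
0.312·t = ln(8.0551) = 2.0863, so t = 2.0863/0.312 = 6.6869.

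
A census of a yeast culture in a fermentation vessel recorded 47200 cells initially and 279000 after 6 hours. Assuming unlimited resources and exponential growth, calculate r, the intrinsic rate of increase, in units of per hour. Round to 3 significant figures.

0.296 per hour

From N(t) = N₀·e^(rt): e^(r·6) = 279000/47200 = 5.911.
r·6 = ln(5.911) = 1.7768, so r = 1.7768/6 = 0.29614.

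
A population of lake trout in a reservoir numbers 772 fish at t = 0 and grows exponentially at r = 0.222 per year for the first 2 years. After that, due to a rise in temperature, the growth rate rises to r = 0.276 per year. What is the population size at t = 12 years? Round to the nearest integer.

19015 fish

Phase 1: N(2) = 772·e^(0.222×2) = 772·e^0.444 = 1203.49.
Phase 2 runs for 12 − 2 = 10 years at r = 0.276.
N(12) = 1203.49·e^(0.276×10) = 1203.49·e^2.76 = 19015.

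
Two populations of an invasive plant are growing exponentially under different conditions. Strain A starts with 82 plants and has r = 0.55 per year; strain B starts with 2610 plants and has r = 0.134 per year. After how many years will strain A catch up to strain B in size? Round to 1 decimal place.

Set 82·e^(0.55t) = 2610·e^(0.134t).
e^((0.55 − 0.134)t) = 2610/82 → e^(0.416·t) = 31.829.
0.416·t = ln(31.829) = 3.4604, so t = 3.4604/0.416 = 8.3182.

8.3 years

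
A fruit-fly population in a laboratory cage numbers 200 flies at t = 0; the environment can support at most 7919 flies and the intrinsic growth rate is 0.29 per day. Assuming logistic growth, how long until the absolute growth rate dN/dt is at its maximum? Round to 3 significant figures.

Logistic growth is fastest at N = K/2 = 3959.5.
A = (K − N₀)/N₀ = 38.595. Set K/(1 + A·e^(−rt)) = K/2 → A·e^(−rt) = 1.
e^(−0.29t) = 1/38.595 = 0.0259101, so t = ln(38.595)/0.29 = 3.6531/0.29 = 12.597.

12.6 days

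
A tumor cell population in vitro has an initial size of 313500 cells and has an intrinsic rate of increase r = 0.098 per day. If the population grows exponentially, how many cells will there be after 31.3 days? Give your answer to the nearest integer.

6735850 cells

N(t) = N₀·e^(rt) = 313500 × e^(0.098×31.3) = 313500 × e^3.067.
e^3.067 ≈ 21.486, so N ≈ 313500 × 21.486 = 6.73585×10^6.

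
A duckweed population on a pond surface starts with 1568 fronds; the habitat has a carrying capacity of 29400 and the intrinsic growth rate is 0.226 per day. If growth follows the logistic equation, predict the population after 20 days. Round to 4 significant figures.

A = (K − N₀)/N₀ = (29400 − 1568)/1568 = 17.75.
N(t) = K/(1 + A·e^(−rt)) = 29400/(1 + 17.75×e^(−0.226×20)).
e^(−4.52) = 0.010889; denominator = 1 + 17.75×0.010889 = 1.1933.
N = 29400/1.1933 = 24638.

24640 fronds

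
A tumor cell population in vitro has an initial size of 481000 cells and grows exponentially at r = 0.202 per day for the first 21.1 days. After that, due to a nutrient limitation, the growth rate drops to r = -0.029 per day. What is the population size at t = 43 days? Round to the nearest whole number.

18087335 cells

Phase 1: N(21.1) = 481000·e^(0.202×21.1) = 481000·e^4.262 = 3.413462×10^7.
Phase 2 runs for 43 − 21.1 = 21.9 days at r = -0.029.
N(43) = 3.413462×10^7·e^(-0.029×21.9) = 3.413462×10^7·e^-0.6351 = 1.808734×10^7.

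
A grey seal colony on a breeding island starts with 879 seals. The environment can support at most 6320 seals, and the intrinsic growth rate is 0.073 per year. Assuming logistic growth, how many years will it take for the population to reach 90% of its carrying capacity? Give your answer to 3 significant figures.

55.1 years

A = (K − N₀)/N₀ = (6320 − 879)/879 = 6.19.
Solve 6320/(1 + 6.19·e^(−0.073t)) = 5688: 1 + 6.19·e^(−0.073t) = 1.1111, so e^(−0.073t) = 0.0179501.
−0.073·t = ln(0.0179501) = -4.0202, so t = 4.0202/0.073 = 55.071.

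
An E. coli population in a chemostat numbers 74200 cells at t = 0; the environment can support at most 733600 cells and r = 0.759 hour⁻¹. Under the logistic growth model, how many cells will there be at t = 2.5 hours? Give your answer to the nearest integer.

314511 cells

A = (K − N₀)/N₀ = (733600 − 74200)/74200 = 8.8868.
N(t) = K/(1 + A·e^(−rt)) = 733600/(1 + 8.8868×e^(−0.759×2.5)).
e^(−1.897) = 0.14994; denominator = 1 + 8.8868×0.14994 = 2.3325.
N = 733600/2.3325 = 314511.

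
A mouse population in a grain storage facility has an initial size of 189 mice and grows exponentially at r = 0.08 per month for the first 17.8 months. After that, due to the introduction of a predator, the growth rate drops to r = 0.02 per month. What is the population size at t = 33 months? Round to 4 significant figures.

Phase 1: N(17.8) = 189·e^(0.08×17.8) = 189·e^1.424 = 785.05.
Phase 2 runs for 33 − 17.8 = 15.2 months at r = 0.02.
N(33) = 785.05·e^(0.02×15.2) = 785.05·e^0.304 = 1063.95.

1064 mice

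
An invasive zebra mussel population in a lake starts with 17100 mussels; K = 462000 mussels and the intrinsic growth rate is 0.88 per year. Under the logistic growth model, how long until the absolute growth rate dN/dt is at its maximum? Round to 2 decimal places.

Logistic growth is fastest at N = K/2 = 231000.
A = (K − N₀)/N₀ = 26.018. Set K/(1 + A·e^(−rt)) = K/2 → A·e^(−rt) = 1.
e^(−0.88t) = 1/26.018 = 0.0384356, so t = ln(26.018)/0.88 = 3.2588/0.88 = 3.7031.

3.70 years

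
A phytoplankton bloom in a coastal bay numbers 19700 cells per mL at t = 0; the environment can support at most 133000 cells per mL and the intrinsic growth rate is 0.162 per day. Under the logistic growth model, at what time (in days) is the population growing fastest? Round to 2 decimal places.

10.80 days

Logistic growth is fastest at N = K/2 = 66500.
A = (K − N₀)/N₀ = 5.7513. Set K/(1 + A·e^(−rt)) = K/2 → A·e^(−rt) = 1.
e^(−0.162t) = 1/5.7513 = 0.173875, so t = ln(5.7513)/0.162 = 1.7494/0.162 = 10.799.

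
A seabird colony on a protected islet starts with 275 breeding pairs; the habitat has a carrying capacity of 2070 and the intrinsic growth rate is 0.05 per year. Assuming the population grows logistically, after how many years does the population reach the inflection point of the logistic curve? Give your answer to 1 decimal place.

Logistic growth is fastest at N = K/2 = 1035.
A = (K − N₀)/N₀ = 6.5273. Set K/(1 + A·e^(−rt)) = K/2 → A·e^(−rt) = 1.
e^(−0.05t) = 1/6.5273 = 0.153203, so t = ln(6.5273)/0.05 = 1.876/0.05 = 37.52.

37.5 years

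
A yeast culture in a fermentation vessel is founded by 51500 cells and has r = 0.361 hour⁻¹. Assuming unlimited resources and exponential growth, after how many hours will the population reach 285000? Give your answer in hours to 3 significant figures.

4.74 hours

Set N₀·e^(rt) = 285000: e^(0.361·t) = 285000/51500 = 5.534.
0.361·t = ln(5.534) = 1.7109, so t = 1.7109/0.361 = 4.7394.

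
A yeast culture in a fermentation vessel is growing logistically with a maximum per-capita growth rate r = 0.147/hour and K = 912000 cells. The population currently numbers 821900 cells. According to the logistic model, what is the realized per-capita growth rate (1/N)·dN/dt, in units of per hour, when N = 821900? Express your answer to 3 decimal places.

(1/N)·dN/dt = r(1 − N/K) = 0.147 × (1 − 821900/912000).
= 0.147 × 0.098794 = 0.014523.

0.015 per hour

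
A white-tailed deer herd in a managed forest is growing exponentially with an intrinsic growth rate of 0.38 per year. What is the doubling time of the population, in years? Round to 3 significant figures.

1.82 years

Doubling time t_d = ln(2)/r = 0.6931/0.38 = 1.8241.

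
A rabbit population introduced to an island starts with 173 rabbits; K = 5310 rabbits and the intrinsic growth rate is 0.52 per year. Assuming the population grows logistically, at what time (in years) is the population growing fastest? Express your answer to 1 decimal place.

6.5 years

Logistic growth is fastest at N = K/2 = 2655.
A = (K − N₀)/N₀ = 29.694. Set K/(1 + A·e^(−rt)) = K/2 → A·e^(−rt) = 1.
e^(−0.52t) = 1/29.694 = 0.0336772, so t = ln(29.694)/0.52 = 3.3909/0.52 = 6.521.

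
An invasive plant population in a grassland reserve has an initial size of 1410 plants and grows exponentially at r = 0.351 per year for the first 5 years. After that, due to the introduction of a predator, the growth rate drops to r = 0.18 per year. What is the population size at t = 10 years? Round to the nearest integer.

Phase 1: N(5) = 1410·e^(0.351×5) = 1410·e^1.755 = 8154.66.
Phase 2 runs for 10 − 5 = 5 years at r = 0.18.
N(10) = 8154.66·e^(0.18×5) = 8154.66·e^0.9 = 20057.2.

20057 plants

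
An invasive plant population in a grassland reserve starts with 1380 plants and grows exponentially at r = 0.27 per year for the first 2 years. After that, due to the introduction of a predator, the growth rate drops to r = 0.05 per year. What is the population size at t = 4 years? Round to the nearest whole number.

Phase 1: N(2) = 1380·e^(0.27×2) = 1380·e^0.54 = 2368.09.
Phase 2 runs for 4 − 2 = 2 years at r = 0.05.
N(4) = 2368.09·e^(0.05×2) = 2368.09·e^0.1 = 2617.14.

2617 plants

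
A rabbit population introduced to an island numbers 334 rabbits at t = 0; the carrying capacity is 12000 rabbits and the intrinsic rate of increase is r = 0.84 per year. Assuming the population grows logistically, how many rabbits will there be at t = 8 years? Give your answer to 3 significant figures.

11500 rabbits

A = (K − N₀)/N₀ = (12000 − 334)/334 = 34.928.
N(t) = K/(1 + A·e^(−rt)) = 12000/(1 + 34.928×e^(−0.84×8)).
e^(−6.72) = 0.0012065; denominator = 1 + 34.928×0.0012065 = 1.0421.
N = 12000/1.0421 = 11514.7.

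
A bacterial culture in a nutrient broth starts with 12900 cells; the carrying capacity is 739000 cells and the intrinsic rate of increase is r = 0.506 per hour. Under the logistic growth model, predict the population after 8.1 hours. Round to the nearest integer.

A = (K − N₀)/N₀ = (739000 − 12900)/12900 = 56.287.
N(t) = K/(1 + A·e^(−rt)) = 739000/(1 + 56.287×e^(−0.506×8.1)).
e^(−4.099) = 0.016596; denominator = 1 + 56.287×0.016596 = 1.9341.
N = 739000/1.9341 = 382084.

382084 cells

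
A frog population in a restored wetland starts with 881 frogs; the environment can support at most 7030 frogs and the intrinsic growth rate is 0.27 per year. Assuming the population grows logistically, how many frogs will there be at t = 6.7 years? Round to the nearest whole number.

3280 frogs

A = (K − N₀)/N₀ = (7030 − 881)/881 = 6.9796.
N(t) = K/(1 + A·e^(−rt)) = 7030/(1 + 6.9796×e^(−0.27×6.7)).
e^(−1.809) = 0.16382; denominator = 1 + 6.9796×0.16382 = 2.1434.
N = 7030/2.1434 = 3279.87.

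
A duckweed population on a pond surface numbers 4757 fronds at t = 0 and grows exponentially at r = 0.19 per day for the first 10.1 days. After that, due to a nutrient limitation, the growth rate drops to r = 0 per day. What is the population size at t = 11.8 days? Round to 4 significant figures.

Phase 1: N(10.1) = 4757·e^(0.19×10.1) = 4757·e^1.919 = 32414.9.
Phase 2 runs for 11.8 − 10.1 = 1.7 days at r = 0.
N(11.8) = 32414.9·e^(0×1.7) = 32414.9·e^0 = 32414.9.

32410 fronds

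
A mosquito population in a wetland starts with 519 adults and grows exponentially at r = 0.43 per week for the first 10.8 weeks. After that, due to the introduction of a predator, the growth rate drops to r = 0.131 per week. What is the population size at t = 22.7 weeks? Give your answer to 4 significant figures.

Phase 1: N(10.8) = 519·e^(0.43×10.8) = 519·e^4.644 = 53954.9.
Phase 2 runs for 22.7 − 10.8 = 11.9 weeks at r = 0.131.
N(22.7) = 53954.9·e^(0.131×11.9) = 53954.9·e^1.559 = 256479.

256500 adults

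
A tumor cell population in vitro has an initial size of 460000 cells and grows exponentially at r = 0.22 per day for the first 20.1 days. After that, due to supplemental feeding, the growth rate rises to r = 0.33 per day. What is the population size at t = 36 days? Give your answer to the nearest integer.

7276979931 cells

Phase 1: N(20.1) = 460000·e^(0.22×20.1) = 460000·e^4.422 = 3.830082×10^7.
Phase 2 runs for 36 − 20.1 = 15.9 days at r = 0.33.
N(36) = 3.830082×10^7·e^(0.33×15.9) = 3.830082×10^7·e^5.247 = 7.27698×10^9.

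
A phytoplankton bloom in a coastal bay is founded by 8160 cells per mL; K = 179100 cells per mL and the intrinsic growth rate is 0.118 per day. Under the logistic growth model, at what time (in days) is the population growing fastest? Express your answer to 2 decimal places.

Logistic growth is fastest at N = K/2 = 89550.
A = (K − N₀)/N₀ = 20.949. Set K/(1 + A·e^(−rt)) = K/2 → A·e^(−rt) = 1.
e^(−0.118t) = 1/20.949 = 0.047736, so t = ln(20.949)/0.118 = 3.0421/0.118 = 25.78.

25.78 days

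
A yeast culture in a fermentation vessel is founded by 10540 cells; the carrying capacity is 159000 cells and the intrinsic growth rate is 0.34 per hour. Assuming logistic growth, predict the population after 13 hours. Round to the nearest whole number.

135955 cells

A = (K − N₀)/N₀ = (159000 − 10540)/10540 = 14.085.
N(t) = K/(1 + A·e^(−rt)) = 159000/(1 + 14.085×e^(−0.34×13)).
e^(−4.42) = 0.012034; denominator = 1 + 14.085×0.012034 = 1.1695.
N = 159000/1.1695 = 135955.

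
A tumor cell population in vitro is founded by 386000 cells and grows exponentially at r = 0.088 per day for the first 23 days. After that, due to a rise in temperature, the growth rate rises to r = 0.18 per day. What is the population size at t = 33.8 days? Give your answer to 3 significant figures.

Phase 1: N(23) = 386000·e^(0.088×23) = 386000·e^2.024 = 2.921456×10^6.
Phase 2 runs for 33.8 − 23 = 10.8 days at r = 0.18.
N(33.8) = 2.921456×10^6·e^(0.18×10.8) = 2.921456×10^6·e^1.944 = 2.041117×10^7.

20400000 cells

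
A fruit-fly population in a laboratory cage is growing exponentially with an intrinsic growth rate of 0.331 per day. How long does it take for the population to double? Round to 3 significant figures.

2.09 days

Doubling time t_d = ln(2)/r = 0.6931/0.331 = 2.0941.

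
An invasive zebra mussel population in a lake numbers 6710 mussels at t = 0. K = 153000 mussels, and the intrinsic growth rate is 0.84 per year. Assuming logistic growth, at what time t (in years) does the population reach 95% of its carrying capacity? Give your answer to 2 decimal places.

A = (K − N₀)/N₀ = (153000 − 6710)/6710 = 21.802.
Solve 153000/(1 + 21.802·e^(−0.84t)) = 145350: 1 + 21.802·e^(−0.84t) = 1.0526, so e^(−0.84t) = 0.00241409.
−0.84·t = ln(0.00241409) = -6.0264, so t = 6.0264/0.84 = 7.1743.

7.17 years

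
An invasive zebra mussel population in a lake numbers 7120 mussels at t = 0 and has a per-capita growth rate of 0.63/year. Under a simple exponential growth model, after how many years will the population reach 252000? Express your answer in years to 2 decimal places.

5.66 years

Set N₀·e^(rt) = 252000: e^(0.63·t) = 252000/7120 = 35.393.
0.63·t = ln(35.393) = 3.5665, so t = 3.5665/0.63 = 5.6611.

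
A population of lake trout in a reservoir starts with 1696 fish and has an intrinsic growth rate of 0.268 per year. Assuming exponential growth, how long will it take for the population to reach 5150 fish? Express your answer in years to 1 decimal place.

Set N₀·e^(rt) = 5150: e^(0.268·t) = 5150/1696 = 3.0366.
0.268·t = ln(3.0366) = 1.1107, so t = 1.1107/0.268 = 4.1445.

4.1 years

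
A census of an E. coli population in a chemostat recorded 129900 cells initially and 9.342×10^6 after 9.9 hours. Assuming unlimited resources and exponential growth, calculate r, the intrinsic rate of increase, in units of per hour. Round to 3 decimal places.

0.432 per hour

From N(t) = N₀·e^(rt): e^(r·9.9) = 9.342×10^6/129900 = 71.917.
r·9.9 = ln(71.917) = 4.2755, so r = 4.2755/9.9 = 0.43187.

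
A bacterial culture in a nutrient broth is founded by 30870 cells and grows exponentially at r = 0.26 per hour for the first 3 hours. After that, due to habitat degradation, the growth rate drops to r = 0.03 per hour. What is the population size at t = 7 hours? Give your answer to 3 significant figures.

Phase 1: N(3) = 30870·e^(0.26×3) = 30870·e^0.78 = 67342.
Phase 2 runs for 7 − 3 = 4 hours at r = 0.03.
N(7) = 67342·e^(0.03×4) = 67342·e^0.12 = 75927.9.

75900 cells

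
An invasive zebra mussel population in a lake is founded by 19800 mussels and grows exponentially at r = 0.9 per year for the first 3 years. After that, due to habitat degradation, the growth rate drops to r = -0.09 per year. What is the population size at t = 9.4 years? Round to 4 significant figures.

165600 mussels

Phase 1: N(3) = 19800·e^(0.9×3) = 19800·e^2.7 = 294619.
Phase 2 runs for 9.4 − 3 = 6.4 years at r = -0.09.
N(9.4) = 294619·e^(-0.09×6.4) = 294619·e^-0.576 = 165618.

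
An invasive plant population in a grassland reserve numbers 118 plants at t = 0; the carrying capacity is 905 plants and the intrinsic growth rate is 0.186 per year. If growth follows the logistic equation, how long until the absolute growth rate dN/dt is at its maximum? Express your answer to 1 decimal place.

10.2 years

Logistic growth is fastest at N = K/2 = 452.5.
A = (K − N₀)/N₀ = 6.6695. Set K/(1 + A·e^(−rt)) = K/2 → A·e^(−rt) = 1.
e^(−0.186t) = 1/6.6695 = 0.149936, so t = ln(6.6695)/0.186 = 1.8975/0.186 = 10.202.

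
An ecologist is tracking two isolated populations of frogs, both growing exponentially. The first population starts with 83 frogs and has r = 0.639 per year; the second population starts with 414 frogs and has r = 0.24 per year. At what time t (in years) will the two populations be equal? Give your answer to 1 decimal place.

4.0 years

Set 83·e^(0.639t) = 414·e^(0.24t).
e^((0.639 − 0.24)t) = 414/83 → e^(0.399·t) = 4.988.
0.399·t = ln(4.988) = 1.607, so t = 1.607/0.399 = 4.0276.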